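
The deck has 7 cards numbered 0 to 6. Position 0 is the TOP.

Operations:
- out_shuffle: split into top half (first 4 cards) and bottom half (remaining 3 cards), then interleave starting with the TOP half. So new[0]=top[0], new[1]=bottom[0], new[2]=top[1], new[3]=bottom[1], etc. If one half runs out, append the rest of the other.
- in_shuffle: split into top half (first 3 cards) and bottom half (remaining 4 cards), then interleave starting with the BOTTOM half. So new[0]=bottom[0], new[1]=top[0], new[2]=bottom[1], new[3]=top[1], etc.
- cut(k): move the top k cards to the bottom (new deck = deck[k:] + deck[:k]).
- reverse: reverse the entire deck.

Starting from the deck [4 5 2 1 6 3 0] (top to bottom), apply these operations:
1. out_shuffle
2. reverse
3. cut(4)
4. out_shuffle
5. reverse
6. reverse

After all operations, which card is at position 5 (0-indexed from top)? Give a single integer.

After op 1 (out_shuffle): [4 6 5 3 2 0 1]
After op 2 (reverse): [1 0 2 3 5 6 4]
After op 3 (cut(4)): [5 6 4 1 0 2 3]
After op 4 (out_shuffle): [5 0 6 2 4 3 1]
After op 5 (reverse): [1 3 4 2 6 0 5]
After op 6 (reverse): [5 0 6 2 4 3 1]
Position 5: card 3.

Answer: 3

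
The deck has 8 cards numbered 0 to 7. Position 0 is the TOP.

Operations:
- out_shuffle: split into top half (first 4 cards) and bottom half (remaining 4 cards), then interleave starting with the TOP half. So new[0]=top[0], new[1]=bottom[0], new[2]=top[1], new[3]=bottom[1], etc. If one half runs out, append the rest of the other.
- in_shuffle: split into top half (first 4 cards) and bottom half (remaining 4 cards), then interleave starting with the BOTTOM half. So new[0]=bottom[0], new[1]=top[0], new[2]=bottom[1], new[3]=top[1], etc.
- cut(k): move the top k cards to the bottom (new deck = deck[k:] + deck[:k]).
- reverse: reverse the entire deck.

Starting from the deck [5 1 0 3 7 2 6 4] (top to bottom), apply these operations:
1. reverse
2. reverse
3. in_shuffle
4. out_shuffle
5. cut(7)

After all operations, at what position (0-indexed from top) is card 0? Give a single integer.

Answer: 4

Derivation:
After op 1 (reverse): [4 6 2 7 3 0 1 5]
After op 2 (reverse): [5 1 0 3 7 2 6 4]
After op 3 (in_shuffle): [7 5 2 1 6 0 4 3]
After op 4 (out_shuffle): [7 6 5 0 2 4 1 3]
After op 5 (cut(7)): [3 7 6 5 0 2 4 1]
Card 0 is at position 4.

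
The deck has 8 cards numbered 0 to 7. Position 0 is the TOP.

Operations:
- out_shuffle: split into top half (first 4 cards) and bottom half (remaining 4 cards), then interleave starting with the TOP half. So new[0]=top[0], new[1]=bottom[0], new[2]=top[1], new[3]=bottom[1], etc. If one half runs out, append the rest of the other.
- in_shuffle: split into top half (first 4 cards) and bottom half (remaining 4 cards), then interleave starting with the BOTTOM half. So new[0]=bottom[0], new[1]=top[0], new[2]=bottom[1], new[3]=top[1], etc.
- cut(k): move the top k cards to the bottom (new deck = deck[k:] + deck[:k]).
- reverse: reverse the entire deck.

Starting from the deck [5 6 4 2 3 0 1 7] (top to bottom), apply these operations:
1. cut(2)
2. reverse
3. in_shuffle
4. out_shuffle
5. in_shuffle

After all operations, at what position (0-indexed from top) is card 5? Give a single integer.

After op 1 (cut(2)): [4 2 3 0 1 7 5 6]
After op 2 (reverse): [6 5 7 1 0 3 2 4]
After op 3 (in_shuffle): [0 6 3 5 2 7 4 1]
After op 4 (out_shuffle): [0 2 6 7 3 4 5 1]
After op 5 (in_shuffle): [3 0 4 2 5 6 1 7]
Card 5 is at position 4.

Answer: 4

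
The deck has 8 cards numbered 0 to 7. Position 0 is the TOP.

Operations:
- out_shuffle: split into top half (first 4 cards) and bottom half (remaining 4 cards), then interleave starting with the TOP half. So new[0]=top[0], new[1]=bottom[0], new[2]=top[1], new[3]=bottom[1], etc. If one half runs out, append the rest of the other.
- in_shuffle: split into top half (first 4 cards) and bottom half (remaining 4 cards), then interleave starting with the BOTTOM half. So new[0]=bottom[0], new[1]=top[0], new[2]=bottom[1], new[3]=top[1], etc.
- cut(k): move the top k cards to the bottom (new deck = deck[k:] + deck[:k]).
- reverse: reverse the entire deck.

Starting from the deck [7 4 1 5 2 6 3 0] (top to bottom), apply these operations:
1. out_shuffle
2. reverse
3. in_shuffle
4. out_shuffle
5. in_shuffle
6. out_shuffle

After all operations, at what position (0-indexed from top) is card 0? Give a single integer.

After op 1 (out_shuffle): [7 2 4 6 1 3 5 0]
After op 2 (reverse): [0 5 3 1 6 4 2 7]
After op 3 (in_shuffle): [6 0 4 5 2 3 7 1]
After op 4 (out_shuffle): [6 2 0 3 4 7 5 1]
After op 5 (in_shuffle): [4 6 7 2 5 0 1 3]
After op 6 (out_shuffle): [4 5 6 0 7 1 2 3]
Card 0 is at position 3.

Answer: 3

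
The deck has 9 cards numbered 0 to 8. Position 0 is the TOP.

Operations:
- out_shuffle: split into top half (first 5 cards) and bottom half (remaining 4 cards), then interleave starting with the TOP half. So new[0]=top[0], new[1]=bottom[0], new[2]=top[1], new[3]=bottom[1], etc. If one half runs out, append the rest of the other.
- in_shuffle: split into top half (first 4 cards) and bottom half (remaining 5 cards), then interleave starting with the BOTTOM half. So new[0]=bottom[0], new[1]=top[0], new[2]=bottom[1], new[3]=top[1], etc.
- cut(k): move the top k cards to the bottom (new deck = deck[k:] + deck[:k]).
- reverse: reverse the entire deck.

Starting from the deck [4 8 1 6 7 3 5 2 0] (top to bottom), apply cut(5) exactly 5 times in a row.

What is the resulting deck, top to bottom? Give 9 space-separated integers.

Answer: 2 0 4 8 1 6 7 3 5

Derivation:
After op 1 (cut(5)): [3 5 2 0 4 8 1 6 7]
After op 2 (cut(5)): [8 1 6 7 3 5 2 0 4]
After op 3 (cut(5)): [5 2 0 4 8 1 6 7 3]
After op 4 (cut(5)): [1 6 7 3 5 2 0 4 8]
After op 5 (cut(5)): [2 0 4 8 1 6 7 3 5]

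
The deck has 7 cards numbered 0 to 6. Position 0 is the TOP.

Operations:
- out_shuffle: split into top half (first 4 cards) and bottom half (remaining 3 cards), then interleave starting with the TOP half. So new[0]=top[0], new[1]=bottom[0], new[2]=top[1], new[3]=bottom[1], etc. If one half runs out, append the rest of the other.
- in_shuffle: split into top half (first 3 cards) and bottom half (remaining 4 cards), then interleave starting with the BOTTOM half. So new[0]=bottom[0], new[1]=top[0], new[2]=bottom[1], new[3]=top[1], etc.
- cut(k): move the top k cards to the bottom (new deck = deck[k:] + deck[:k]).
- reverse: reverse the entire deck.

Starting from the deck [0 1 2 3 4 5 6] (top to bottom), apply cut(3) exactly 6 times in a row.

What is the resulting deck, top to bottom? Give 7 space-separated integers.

Answer: 4 5 6 0 1 2 3

Derivation:
After op 1 (cut(3)): [3 4 5 6 0 1 2]
After op 2 (cut(3)): [6 0 1 2 3 4 5]
After op 3 (cut(3)): [2 3 4 5 6 0 1]
After op 4 (cut(3)): [5 6 0 1 2 3 4]
After op 5 (cut(3)): [1 2 3 4 5 6 0]
After op 6 (cut(3)): [4 5 6 0 1 2 3]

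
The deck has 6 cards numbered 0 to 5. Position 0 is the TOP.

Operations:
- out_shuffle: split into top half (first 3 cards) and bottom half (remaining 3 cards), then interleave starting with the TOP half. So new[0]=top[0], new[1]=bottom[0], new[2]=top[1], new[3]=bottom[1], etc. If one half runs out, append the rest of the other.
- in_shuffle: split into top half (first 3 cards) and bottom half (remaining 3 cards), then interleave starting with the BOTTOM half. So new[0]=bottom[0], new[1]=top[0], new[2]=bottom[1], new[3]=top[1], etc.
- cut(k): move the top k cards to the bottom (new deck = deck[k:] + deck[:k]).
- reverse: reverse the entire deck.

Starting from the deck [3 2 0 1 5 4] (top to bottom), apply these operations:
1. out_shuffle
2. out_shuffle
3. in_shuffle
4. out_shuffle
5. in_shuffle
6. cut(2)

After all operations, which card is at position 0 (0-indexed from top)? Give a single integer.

After op 1 (out_shuffle): [3 1 2 5 0 4]
After op 2 (out_shuffle): [3 5 1 0 2 4]
After op 3 (in_shuffle): [0 3 2 5 4 1]
After op 4 (out_shuffle): [0 5 3 4 2 1]
After op 5 (in_shuffle): [4 0 2 5 1 3]
After op 6 (cut(2)): [2 5 1 3 4 0]
Position 0: card 2.

Answer: 2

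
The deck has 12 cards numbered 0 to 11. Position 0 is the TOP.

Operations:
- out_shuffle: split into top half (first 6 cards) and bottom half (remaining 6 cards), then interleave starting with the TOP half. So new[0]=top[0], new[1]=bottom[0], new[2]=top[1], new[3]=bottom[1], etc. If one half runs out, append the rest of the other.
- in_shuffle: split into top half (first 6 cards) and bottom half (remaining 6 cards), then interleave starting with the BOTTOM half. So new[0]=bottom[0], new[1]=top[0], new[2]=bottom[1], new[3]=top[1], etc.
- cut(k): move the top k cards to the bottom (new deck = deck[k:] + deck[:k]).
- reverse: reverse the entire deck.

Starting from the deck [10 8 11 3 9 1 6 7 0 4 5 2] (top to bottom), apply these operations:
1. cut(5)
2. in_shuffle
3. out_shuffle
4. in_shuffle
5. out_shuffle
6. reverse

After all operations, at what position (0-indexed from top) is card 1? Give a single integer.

Answer: 1

Derivation:
After op 1 (cut(5)): [1 6 7 0 4 5 2 10 8 11 3 9]
After op 2 (in_shuffle): [2 1 10 6 8 7 11 0 3 4 9 5]
After op 3 (out_shuffle): [2 11 1 0 10 3 6 4 8 9 7 5]
After op 4 (in_shuffle): [6 2 4 11 8 1 9 0 7 10 5 3]
After op 5 (out_shuffle): [6 9 2 0 4 7 11 10 8 5 1 3]
After op 6 (reverse): [3 1 5 8 10 11 7 4 0 2 9 6]
Card 1 is at position 1.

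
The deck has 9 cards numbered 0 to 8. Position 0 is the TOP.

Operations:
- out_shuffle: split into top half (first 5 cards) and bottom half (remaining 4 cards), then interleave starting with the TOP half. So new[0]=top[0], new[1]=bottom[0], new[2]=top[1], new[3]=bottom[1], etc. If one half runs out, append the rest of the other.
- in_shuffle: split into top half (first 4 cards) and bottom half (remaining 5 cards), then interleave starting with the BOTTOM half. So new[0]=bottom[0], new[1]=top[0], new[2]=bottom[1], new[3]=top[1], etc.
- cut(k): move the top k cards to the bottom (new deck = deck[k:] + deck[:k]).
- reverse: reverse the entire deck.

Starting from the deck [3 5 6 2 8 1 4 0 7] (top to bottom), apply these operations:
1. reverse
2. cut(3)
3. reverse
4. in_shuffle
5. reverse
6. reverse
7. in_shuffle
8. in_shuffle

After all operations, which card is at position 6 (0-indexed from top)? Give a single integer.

Answer: 0

Derivation:
After op 1 (reverse): [7 0 4 1 8 2 6 5 3]
After op 2 (cut(3)): [1 8 2 6 5 3 7 0 4]
After op 3 (reverse): [4 0 7 3 5 6 2 8 1]
After op 4 (in_shuffle): [5 4 6 0 2 7 8 3 1]
After op 5 (reverse): [1 3 8 7 2 0 6 4 5]
After op 6 (reverse): [5 4 6 0 2 7 8 3 1]
After op 7 (in_shuffle): [2 5 7 4 8 6 3 0 1]
After op 8 (in_shuffle): [8 2 6 5 3 7 0 4 1]
Position 6: card 0.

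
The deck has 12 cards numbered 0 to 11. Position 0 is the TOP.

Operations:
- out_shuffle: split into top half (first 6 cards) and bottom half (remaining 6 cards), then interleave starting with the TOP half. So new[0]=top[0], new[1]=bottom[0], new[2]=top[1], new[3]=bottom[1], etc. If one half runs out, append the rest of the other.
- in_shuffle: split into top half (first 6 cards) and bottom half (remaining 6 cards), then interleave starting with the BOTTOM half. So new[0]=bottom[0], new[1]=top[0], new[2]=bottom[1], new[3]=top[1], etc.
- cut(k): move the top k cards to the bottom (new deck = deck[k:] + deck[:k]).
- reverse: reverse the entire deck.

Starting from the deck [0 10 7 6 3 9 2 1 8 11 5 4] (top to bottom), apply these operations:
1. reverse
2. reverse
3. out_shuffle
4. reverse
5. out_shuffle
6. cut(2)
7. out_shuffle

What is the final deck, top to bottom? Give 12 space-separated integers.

After op 1 (reverse): [4 5 11 8 1 2 9 3 6 7 10 0]
After op 2 (reverse): [0 10 7 6 3 9 2 1 8 11 5 4]
After op 3 (out_shuffle): [0 2 10 1 7 8 6 11 3 5 9 4]
After op 4 (reverse): [4 9 5 3 11 6 8 7 1 10 2 0]
After op 5 (out_shuffle): [4 8 9 7 5 1 3 10 11 2 6 0]
After op 6 (cut(2)): [9 7 5 1 3 10 11 2 6 0 4 8]
After op 7 (out_shuffle): [9 11 7 2 5 6 1 0 3 4 10 8]

Answer: 9 11 7 2 5 6 1 0 3 4 10 8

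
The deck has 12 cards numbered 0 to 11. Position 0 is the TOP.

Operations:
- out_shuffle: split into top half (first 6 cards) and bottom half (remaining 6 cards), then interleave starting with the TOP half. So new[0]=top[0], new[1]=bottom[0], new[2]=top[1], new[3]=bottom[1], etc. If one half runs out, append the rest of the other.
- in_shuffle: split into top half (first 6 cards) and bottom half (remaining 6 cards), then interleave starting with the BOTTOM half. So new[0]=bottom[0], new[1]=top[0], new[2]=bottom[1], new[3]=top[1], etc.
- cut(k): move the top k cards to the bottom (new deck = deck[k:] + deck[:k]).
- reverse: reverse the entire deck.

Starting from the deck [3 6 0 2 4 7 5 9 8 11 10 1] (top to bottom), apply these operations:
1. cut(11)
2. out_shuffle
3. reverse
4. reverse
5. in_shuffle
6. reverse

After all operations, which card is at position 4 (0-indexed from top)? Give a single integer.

After op 1 (cut(11)): [1 3 6 0 2 4 7 5 9 8 11 10]
After op 2 (out_shuffle): [1 7 3 5 6 9 0 8 2 11 4 10]
After op 3 (reverse): [10 4 11 2 8 0 9 6 5 3 7 1]
After op 4 (reverse): [1 7 3 5 6 9 0 8 2 11 4 10]
After op 5 (in_shuffle): [0 1 8 7 2 3 11 5 4 6 10 9]
After op 6 (reverse): [9 10 6 4 5 11 3 2 7 8 1 0]
Position 4: card 5.

Answer: 5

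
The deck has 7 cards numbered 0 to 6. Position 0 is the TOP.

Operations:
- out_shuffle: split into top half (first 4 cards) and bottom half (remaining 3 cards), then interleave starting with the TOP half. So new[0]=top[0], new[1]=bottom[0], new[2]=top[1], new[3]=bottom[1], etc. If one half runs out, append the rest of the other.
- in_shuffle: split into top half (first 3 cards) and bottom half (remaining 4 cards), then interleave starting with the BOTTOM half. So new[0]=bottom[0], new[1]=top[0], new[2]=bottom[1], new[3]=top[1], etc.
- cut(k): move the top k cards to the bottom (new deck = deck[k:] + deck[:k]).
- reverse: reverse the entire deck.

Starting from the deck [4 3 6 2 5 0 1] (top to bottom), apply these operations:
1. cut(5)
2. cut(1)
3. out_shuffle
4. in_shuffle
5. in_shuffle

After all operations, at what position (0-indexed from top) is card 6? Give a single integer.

Answer: 6

Derivation:
After op 1 (cut(5)): [0 1 4 3 6 2 5]
After op 2 (cut(1)): [1 4 3 6 2 5 0]
After op 3 (out_shuffle): [1 2 4 5 3 0 6]
After op 4 (in_shuffle): [5 1 3 2 0 4 6]
After op 5 (in_shuffle): [2 5 0 1 4 3 6]
Card 6 is at position 6.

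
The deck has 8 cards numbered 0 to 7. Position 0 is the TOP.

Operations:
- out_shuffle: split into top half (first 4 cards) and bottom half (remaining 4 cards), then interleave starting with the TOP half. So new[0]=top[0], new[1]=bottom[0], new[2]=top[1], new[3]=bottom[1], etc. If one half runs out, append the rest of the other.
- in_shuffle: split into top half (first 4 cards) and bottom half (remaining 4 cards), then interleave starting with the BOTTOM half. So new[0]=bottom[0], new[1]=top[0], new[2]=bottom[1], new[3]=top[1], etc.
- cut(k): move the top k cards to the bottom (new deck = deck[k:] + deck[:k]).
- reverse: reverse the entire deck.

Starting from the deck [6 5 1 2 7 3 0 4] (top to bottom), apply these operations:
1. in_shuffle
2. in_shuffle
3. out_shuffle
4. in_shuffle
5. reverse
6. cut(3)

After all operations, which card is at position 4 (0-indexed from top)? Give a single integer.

After op 1 (in_shuffle): [7 6 3 5 0 1 4 2]
After op 2 (in_shuffle): [0 7 1 6 4 3 2 5]
After op 3 (out_shuffle): [0 4 7 3 1 2 6 5]
After op 4 (in_shuffle): [1 0 2 4 6 7 5 3]
After op 5 (reverse): [3 5 7 6 4 2 0 1]
After op 6 (cut(3)): [6 4 2 0 1 3 5 7]
Position 4: card 1.

Answer: 1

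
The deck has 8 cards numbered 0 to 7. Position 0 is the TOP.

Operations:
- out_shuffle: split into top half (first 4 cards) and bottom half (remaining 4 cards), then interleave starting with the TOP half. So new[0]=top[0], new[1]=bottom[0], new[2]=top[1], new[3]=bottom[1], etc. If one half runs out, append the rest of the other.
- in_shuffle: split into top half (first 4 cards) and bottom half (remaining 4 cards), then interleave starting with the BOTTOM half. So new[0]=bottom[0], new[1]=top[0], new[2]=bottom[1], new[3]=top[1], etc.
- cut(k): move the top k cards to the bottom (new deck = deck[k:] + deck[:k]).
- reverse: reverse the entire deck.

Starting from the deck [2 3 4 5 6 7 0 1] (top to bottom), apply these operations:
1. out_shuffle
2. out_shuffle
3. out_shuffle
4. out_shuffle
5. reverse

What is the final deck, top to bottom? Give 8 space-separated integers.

After op 1 (out_shuffle): [2 6 3 7 4 0 5 1]
After op 2 (out_shuffle): [2 4 6 0 3 5 7 1]
After op 3 (out_shuffle): [2 3 4 5 6 7 0 1]
After op 4 (out_shuffle): [2 6 3 7 4 0 5 1]
After op 5 (reverse): [1 5 0 4 7 3 6 2]

Answer: 1 5 0 4 7 3 6 2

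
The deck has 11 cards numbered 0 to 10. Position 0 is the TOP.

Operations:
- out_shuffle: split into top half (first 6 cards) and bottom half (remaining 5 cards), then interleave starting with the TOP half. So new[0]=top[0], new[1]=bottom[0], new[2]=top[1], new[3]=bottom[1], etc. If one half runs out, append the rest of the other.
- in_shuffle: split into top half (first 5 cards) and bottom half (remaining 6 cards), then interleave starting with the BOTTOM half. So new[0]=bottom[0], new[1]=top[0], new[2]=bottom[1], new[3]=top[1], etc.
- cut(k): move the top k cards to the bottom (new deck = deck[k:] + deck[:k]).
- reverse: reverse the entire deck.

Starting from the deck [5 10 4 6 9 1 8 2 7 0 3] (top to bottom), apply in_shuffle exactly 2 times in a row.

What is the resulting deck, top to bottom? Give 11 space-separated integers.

Answer: 4 1 7 5 6 8 0 10 9 2 3

Derivation:
After op 1 (in_shuffle): [1 5 8 10 2 4 7 6 0 9 3]
After op 2 (in_shuffle): [4 1 7 5 6 8 0 10 9 2 3]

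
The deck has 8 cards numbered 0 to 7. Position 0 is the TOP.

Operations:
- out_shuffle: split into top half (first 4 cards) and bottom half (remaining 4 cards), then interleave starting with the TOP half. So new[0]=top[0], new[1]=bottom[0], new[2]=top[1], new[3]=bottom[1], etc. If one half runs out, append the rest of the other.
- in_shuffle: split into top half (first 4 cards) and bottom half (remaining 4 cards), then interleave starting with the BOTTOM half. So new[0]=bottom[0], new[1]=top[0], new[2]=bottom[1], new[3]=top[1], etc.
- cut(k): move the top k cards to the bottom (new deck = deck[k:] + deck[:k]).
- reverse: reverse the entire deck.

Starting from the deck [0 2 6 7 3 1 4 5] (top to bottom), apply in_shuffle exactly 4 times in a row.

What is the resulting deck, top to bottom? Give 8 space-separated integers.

Answer: 7 5 6 4 2 1 0 3

Derivation:
After op 1 (in_shuffle): [3 0 1 2 4 6 5 7]
After op 2 (in_shuffle): [4 3 6 0 5 1 7 2]
After op 3 (in_shuffle): [5 4 1 3 7 6 2 0]
After op 4 (in_shuffle): [7 5 6 4 2 1 0 3]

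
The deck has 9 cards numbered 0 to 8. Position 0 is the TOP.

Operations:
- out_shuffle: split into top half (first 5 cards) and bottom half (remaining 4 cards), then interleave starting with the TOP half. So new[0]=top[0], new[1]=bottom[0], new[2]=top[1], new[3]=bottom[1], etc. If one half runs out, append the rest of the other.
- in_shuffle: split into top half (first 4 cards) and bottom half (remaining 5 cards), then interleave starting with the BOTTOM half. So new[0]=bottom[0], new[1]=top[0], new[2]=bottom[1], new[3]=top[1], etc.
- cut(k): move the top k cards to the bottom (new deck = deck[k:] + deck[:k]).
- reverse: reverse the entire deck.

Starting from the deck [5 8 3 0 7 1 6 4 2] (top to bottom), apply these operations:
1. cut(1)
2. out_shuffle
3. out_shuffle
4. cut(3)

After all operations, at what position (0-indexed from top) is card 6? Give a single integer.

After op 1 (cut(1)): [8 3 0 7 1 6 4 2 5]
After op 2 (out_shuffle): [8 6 3 4 0 2 7 5 1]
After op 3 (out_shuffle): [8 2 6 7 3 5 4 1 0]
After op 4 (cut(3)): [7 3 5 4 1 0 8 2 6]
Card 6 is at position 8.

Answer: 8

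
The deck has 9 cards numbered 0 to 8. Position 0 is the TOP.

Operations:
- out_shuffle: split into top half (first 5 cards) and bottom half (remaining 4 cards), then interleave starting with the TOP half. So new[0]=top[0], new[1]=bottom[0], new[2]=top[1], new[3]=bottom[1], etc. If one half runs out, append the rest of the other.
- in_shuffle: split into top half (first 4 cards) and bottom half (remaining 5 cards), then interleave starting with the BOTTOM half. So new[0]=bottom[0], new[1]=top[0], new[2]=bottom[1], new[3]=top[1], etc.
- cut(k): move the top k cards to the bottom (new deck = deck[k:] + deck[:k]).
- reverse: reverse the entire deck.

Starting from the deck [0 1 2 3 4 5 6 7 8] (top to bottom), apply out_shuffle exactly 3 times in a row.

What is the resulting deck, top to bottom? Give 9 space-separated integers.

Answer: 0 8 7 6 5 4 3 2 1

Derivation:
After op 1 (out_shuffle): [0 5 1 6 2 7 3 8 4]
After op 2 (out_shuffle): [0 7 5 3 1 8 6 4 2]
After op 3 (out_shuffle): [0 8 7 6 5 4 3 2 1]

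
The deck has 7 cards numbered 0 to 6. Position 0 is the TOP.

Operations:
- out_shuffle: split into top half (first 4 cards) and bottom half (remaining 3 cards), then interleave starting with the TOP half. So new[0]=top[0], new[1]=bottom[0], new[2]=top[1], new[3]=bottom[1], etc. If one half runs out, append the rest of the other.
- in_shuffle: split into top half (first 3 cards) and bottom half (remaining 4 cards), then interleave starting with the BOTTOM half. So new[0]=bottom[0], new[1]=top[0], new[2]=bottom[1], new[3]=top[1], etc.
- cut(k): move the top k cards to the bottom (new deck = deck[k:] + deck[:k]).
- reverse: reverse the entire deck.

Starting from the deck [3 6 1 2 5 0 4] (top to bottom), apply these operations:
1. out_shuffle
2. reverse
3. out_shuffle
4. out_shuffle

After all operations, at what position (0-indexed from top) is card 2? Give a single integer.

Answer: 0

Derivation:
After op 1 (out_shuffle): [3 5 6 0 1 4 2]
After op 2 (reverse): [2 4 1 0 6 5 3]
After op 3 (out_shuffle): [2 6 4 5 1 3 0]
After op 4 (out_shuffle): [2 1 6 3 4 0 5]
Card 2 is at position 0.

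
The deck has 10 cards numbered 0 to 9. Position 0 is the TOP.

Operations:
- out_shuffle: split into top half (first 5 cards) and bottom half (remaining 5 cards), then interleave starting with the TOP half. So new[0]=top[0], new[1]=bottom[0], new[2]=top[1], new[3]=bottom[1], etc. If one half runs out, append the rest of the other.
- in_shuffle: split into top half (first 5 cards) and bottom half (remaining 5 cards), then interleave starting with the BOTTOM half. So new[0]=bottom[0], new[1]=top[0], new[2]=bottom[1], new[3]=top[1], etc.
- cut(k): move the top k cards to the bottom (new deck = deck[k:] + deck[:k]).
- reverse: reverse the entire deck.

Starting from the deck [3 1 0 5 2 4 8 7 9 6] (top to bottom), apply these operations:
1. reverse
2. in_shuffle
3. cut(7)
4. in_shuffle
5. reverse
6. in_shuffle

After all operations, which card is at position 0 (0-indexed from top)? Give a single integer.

After op 1 (reverse): [6 9 7 8 4 2 5 0 1 3]
After op 2 (in_shuffle): [2 6 5 9 0 7 1 8 3 4]
After op 3 (cut(7)): [8 3 4 2 6 5 9 0 7 1]
After op 4 (in_shuffle): [5 8 9 3 0 4 7 2 1 6]
After op 5 (reverse): [6 1 2 7 4 0 3 9 8 5]
After op 6 (in_shuffle): [0 6 3 1 9 2 8 7 5 4]
Position 0: card 0.

Answer: 0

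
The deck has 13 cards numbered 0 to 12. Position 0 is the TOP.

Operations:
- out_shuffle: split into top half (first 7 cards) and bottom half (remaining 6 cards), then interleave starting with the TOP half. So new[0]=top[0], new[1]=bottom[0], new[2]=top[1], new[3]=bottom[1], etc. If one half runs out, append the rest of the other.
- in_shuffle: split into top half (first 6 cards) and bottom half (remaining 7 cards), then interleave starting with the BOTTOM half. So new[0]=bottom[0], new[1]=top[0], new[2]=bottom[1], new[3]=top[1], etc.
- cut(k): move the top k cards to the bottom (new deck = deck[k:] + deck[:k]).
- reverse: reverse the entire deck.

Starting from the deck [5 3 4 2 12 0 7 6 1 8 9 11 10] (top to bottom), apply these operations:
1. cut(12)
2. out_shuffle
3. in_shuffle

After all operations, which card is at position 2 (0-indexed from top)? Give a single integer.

After op 1 (cut(12)): [10 5 3 4 2 12 0 7 6 1 8 9 11]
After op 2 (out_shuffle): [10 7 5 6 3 1 4 8 2 9 12 11 0]
After op 3 (in_shuffle): [4 10 8 7 2 5 9 6 12 3 11 1 0]
Position 2: card 8.

Answer: 8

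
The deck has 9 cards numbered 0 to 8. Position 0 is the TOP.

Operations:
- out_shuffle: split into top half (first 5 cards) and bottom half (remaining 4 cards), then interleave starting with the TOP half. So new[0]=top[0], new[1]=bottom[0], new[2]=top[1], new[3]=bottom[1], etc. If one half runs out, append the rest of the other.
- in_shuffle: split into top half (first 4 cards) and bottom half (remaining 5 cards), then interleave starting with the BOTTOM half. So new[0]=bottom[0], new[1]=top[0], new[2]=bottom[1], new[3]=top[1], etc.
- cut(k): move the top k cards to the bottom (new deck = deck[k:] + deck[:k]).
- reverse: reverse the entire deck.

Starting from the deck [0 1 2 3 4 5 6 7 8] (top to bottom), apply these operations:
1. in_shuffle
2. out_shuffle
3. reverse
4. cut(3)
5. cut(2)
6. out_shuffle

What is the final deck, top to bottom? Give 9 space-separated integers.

After op 1 (in_shuffle): [4 0 5 1 6 2 7 3 8]
After op 2 (out_shuffle): [4 2 0 7 5 3 1 8 6]
After op 3 (reverse): [6 8 1 3 5 7 0 2 4]
After op 4 (cut(3)): [3 5 7 0 2 4 6 8 1]
After op 5 (cut(2)): [7 0 2 4 6 8 1 3 5]
After op 6 (out_shuffle): [7 8 0 1 2 3 4 5 6]

Answer: 7 8 0 1 2 3 4 5 6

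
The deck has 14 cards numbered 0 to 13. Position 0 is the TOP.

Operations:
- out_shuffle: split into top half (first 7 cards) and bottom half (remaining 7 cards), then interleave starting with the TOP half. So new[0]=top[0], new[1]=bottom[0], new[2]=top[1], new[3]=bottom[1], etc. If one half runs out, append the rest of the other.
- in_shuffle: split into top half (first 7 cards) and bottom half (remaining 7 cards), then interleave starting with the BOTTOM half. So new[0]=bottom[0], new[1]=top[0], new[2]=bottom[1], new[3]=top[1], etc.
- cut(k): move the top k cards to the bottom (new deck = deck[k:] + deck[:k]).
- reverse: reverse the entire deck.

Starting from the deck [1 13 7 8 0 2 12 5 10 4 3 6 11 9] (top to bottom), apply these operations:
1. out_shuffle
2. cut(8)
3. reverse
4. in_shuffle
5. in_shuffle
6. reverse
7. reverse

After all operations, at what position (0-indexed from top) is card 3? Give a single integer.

After op 1 (out_shuffle): [1 5 13 10 7 4 8 3 0 6 2 11 12 9]
After op 2 (cut(8)): [0 6 2 11 12 9 1 5 13 10 7 4 8 3]
After op 3 (reverse): [3 8 4 7 10 13 5 1 9 12 11 2 6 0]
After op 4 (in_shuffle): [1 3 9 8 12 4 11 7 2 10 6 13 0 5]
After op 5 (in_shuffle): [7 1 2 3 10 9 6 8 13 12 0 4 5 11]
After op 6 (reverse): [11 5 4 0 12 13 8 6 9 10 3 2 1 7]
After op 7 (reverse): [7 1 2 3 10 9 6 8 13 12 0 4 5 11]
Card 3 is at position 3.

Answer: 3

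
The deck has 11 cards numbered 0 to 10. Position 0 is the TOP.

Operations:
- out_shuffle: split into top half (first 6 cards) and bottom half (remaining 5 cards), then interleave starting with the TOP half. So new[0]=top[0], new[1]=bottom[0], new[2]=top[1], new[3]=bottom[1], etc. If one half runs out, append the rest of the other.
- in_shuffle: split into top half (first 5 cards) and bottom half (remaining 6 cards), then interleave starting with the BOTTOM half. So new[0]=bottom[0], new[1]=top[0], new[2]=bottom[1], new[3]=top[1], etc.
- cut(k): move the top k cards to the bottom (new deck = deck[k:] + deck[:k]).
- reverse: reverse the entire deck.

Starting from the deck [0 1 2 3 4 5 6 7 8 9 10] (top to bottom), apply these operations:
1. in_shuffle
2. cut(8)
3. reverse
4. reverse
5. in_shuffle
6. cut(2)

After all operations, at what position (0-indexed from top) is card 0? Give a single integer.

After op 1 (in_shuffle): [5 0 6 1 7 2 8 3 9 4 10]
After op 2 (cut(8)): [9 4 10 5 0 6 1 7 2 8 3]
After op 3 (reverse): [3 8 2 7 1 6 0 5 10 4 9]
After op 4 (reverse): [9 4 10 5 0 6 1 7 2 8 3]
After op 5 (in_shuffle): [6 9 1 4 7 10 2 5 8 0 3]
After op 6 (cut(2)): [1 4 7 10 2 5 8 0 3 6 9]
Card 0 is at position 7.

Answer: 7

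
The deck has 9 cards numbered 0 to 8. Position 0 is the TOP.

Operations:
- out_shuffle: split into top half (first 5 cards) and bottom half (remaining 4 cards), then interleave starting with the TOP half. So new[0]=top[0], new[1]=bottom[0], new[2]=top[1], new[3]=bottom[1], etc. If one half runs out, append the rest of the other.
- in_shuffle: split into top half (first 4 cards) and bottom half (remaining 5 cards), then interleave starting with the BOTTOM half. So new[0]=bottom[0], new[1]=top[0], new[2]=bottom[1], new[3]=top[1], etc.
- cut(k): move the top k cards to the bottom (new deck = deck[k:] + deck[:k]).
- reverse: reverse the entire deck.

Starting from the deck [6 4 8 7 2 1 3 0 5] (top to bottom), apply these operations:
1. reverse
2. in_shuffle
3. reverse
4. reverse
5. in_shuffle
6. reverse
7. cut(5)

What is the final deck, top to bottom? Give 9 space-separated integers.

After op 1 (reverse): [5 0 3 1 2 7 8 4 6]
After op 2 (in_shuffle): [2 5 7 0 8 3 4 1 6]
After op 3 (reverse): [6 1 4 3 8 0 7 5 2]
After op 4 (reverse): [2 5 7 0 8 3 4 1 6]
After op 5 (in_shuffle): [8 2 3 5 4 7 1 0 6]
After op 6 (reverse): [6 0 1 7 4 5 3 2 8]
After op 7 (cut(5)): [5 3 2 8 6 0 1 7 4]

Answer: 5 3 2 8 6 0 1 7 4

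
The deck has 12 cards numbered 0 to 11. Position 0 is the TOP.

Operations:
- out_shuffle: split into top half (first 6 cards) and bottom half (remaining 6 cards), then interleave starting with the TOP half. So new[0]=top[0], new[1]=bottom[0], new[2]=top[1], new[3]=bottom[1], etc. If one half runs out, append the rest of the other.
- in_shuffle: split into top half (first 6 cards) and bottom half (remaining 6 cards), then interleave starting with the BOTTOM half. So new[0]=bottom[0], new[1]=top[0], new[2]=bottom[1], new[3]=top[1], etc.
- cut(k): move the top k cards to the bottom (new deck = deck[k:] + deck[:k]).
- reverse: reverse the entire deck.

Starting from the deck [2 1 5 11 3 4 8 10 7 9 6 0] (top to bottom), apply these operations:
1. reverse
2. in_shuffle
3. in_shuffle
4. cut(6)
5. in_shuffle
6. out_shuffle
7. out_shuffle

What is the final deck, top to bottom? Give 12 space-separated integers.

Answer: 5 6 0 8 10 7 11 3 4 2 1 9

Derivation:
After op 1 (reverse): [0 6 9 7 10 8 4 3 11 5 1 2]
After op 2 (in_shuffle): [4 0 3 6 11 9 5 7 1 10 2 8]
After op 3 (in_shuffle): [5 4 7 0 1 3 10 6 2 11 8 9]
After op 4 (cut(6)): [10 6 2 11 8 9 5 4 7 0 1 3]
After op 5 (in_shuffle): [5 10 4 6 7 2 0 11 1 8 3 9]
After op 6 (out_shuffle): [5 0 10 11 4 1 6 8 7 3 2 9]
After op 7 (out_shuffle): [5 6 0 8 10 7 11 3 4 2 1 9]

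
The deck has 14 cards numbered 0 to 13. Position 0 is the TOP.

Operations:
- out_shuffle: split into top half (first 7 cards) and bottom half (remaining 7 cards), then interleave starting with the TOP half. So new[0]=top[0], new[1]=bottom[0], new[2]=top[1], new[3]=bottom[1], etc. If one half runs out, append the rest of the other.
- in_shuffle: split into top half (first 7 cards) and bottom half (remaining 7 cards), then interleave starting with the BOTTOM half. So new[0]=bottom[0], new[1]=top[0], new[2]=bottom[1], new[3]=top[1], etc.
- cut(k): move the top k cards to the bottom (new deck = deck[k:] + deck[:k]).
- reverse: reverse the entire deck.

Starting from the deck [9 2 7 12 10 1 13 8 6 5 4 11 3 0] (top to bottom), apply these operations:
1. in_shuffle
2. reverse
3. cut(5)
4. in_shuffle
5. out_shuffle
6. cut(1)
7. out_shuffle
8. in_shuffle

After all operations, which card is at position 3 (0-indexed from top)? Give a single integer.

Answer: 13

Derivation:
After op 1 (in_shuffle): [8 9 6 2 5 7 4 12 11 10 3 1 0 13]
After op 2 (reverse): [13 0 1 3 10 11 12 4 7 5 2 6 9 8]
After op 3 (cut(5)): [11 12 4 7 5 2 6 9 8 13 0 1 3 10]
After op 4 (in_shuffle): [9 11 8 12 13 4 0 7 1 5 3 2 10 6]
After op 5 (out_shuffle): [9 7 11 1 8 5 12 3 13 2 4 10 0 6]
After op 6 (cut(1)): [7 11 1 8 5 12 3 13 2 4 10 0 6 9]
After op 7 (out_shuffle): [7 13 11 2 1 4 8 10 5 0 12 6 3 9]
After op 8 (in_shuffle): [10 7 5 13 0 11 12 2 6 1 3 4 9 8]
Position 3: card 13.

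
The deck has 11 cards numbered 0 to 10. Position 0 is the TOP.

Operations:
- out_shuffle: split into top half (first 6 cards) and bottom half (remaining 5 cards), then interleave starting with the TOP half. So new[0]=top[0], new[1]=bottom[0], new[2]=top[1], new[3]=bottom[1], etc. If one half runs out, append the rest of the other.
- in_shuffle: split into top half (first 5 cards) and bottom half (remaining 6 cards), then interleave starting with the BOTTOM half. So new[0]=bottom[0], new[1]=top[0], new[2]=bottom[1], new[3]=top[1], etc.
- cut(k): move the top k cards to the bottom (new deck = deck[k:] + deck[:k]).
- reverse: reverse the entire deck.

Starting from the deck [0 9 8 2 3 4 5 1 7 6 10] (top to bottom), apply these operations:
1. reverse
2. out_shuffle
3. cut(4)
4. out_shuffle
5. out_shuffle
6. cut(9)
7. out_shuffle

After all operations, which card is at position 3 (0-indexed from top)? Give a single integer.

Answer: 5

Derivation:
After op 1 (reverse): [10 6 7 1 5 4 3 2 8 9 0]
After op 2 (out_shuffle): [10 3 6 2 7 8 1 9 5 0 4]
After op 3 (cut(4)): [7 8 1 9 5 0 4 10 3 6 2]
After op 4 (out_shuffle): [7 4 8 10 1 3 9 6 5 2 0]
After op 5 (out_shuffle): [7 9 4 6 8 5 10 2 1 0 3]
After op 6 (cut(9)): [0 3 7 9 4 6 8 5 10 2 1]
After op 7 (out_shuffle): [0 8 3 5 7 10 9 2 4 1 6]
Position 3: card 5.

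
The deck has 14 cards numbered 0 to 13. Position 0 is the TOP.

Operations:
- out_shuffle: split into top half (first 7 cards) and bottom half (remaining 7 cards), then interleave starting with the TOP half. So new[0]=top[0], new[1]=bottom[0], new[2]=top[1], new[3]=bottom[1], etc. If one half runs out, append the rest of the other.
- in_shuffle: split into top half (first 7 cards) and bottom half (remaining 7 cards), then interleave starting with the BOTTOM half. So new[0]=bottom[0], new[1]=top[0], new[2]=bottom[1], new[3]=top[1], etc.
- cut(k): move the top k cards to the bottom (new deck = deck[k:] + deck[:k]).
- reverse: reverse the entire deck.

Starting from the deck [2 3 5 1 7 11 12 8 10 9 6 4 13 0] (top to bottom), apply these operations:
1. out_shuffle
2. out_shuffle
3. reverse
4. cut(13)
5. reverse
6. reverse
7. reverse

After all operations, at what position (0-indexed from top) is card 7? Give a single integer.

Answer: 2

Derivation:
After op 1 (out_shuffle): [2 8 3 10 5 9 1 6 7 4 11 13 12 0]
After op 2 (out_shuffle): [2 6 8 7 3 4 10 11 5 13 9 12 1 0]
After op 3 (reverse): [0 1 12 9 13 5 11 10 4 3 7 8 6 2]
After op 4 (cut(13)): [2 0 1 12 9 13 5 11 10 4 3 7 8 6]
After op 5 (reverse): [6 8 7 3 4 10 11 5 13 9 12 1 0 2]
After op 6 (reverse): [2 0 1 12 9 13 5 11 10 4 3 7 8 6]
After op 7 (reverse): [6 8 7 3 4 10 11 5 13 9 12 1 0 2]
Card 7 is at position 2.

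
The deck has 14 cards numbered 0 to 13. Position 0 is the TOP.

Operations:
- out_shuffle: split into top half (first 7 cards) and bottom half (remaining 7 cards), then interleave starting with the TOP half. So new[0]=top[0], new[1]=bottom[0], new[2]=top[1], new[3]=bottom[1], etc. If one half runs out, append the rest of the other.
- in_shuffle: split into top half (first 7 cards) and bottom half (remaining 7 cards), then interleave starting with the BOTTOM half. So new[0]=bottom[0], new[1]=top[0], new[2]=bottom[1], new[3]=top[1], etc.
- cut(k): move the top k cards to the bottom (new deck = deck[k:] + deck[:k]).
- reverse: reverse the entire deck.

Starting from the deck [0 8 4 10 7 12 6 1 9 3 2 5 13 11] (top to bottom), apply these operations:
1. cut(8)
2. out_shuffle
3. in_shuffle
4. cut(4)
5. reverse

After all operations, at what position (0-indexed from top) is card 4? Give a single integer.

Answer: 10

Derivation:
After op 1 (cut(8)): [9 3 2 5 13 11 0 8 4 10 7 12 6 1]
After op 2 (out_shuffle): [9 8 3 4 2 10 5 7 13 12 11 6 0 1]
After op 3 (in_shuffle): [7 9 13 8 12 3 11 4 6 2 0 10 1 5]
After op 4 (cut(4)): [12 3 11 4 6 2 0 10 1 5 7 9 13 8]
After op 5 (reverse): [8 13 9 7 5 1 10 0 2 6 4 11 3 12]
Card 4 is at position 10.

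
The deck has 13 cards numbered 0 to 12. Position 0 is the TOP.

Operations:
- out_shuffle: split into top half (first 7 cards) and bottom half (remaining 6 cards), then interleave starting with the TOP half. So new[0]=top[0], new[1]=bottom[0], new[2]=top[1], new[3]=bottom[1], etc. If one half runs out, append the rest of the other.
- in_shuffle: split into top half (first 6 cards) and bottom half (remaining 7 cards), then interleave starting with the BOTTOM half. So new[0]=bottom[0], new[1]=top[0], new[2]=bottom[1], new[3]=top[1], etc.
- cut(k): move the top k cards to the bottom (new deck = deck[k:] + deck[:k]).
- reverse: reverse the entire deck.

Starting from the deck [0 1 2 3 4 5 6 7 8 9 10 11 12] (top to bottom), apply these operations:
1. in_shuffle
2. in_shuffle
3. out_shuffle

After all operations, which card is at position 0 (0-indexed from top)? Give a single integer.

After op 1 (in_shuffle): [6 0 7 1 8 2 9 3 10 4 11 5 12]
After op 2 (in_shuffle): [9 6 3 0 10 7 4 1 11 8 5 2 12]
After op 3 (out_shuffle): [9 1 6 11 3 8 0 5 10 2 7 12 4]
Position 0: card 9.

Answer: 9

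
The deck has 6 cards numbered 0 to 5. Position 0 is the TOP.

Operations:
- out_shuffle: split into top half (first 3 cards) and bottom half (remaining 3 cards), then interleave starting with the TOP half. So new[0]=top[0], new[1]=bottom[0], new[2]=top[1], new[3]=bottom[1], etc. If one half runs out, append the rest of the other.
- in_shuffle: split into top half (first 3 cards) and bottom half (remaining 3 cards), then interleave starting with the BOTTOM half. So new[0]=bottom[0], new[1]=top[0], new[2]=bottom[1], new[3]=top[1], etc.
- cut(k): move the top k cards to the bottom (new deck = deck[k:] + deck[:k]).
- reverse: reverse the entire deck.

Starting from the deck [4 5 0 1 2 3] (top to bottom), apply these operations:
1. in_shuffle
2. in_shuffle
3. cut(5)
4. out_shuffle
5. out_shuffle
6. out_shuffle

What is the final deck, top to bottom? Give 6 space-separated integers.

After op 1 (in_shuffle): [1 4 2 5 3 0]
After op 2 (in_shuffle): [5 1 3 4 0 2]
After op 3 (cut(5)): [2 5 1 3 4 0]
After op 4 (out_shuffle): [2 3 5 4 1 0]
After op 5 (out_shuffle): [2 4 3 1 5 0]
After op 6 (out_shuffle): [2 1 4 5 3 0]

Answer: 2 1 4 5 3 0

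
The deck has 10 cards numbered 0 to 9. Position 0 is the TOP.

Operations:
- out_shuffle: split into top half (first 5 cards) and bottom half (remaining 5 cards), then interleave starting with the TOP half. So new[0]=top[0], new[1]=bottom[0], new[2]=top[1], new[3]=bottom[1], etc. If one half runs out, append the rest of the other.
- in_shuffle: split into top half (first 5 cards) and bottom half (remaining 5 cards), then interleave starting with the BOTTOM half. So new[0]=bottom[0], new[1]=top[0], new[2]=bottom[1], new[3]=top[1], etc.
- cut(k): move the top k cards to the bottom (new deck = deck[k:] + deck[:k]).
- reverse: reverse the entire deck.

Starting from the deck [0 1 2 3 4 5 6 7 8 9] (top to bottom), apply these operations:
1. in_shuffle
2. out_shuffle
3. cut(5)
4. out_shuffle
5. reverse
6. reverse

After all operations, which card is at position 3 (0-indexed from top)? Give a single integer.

After op 1 (in_shuffle): [5 0 6 1 7 2 8 3 9 4]
After op 2 (out_shuffle): [5 2 0 8 6 3 1 9 7 4]
After op 3 (cut(5)): [3 1 9 7 4 5 2 0 8 6]
After op 4 (out_shuffle): [3 5 1 2 9 0 7 8 4 6]
After op 5 (reverse): [6 4 8 7 0 9 2 1 5 3]
After op 6 (reverse): [3 5 1 2 9 0 7 8 4 6]
Position 3: card 2.

Answer: 2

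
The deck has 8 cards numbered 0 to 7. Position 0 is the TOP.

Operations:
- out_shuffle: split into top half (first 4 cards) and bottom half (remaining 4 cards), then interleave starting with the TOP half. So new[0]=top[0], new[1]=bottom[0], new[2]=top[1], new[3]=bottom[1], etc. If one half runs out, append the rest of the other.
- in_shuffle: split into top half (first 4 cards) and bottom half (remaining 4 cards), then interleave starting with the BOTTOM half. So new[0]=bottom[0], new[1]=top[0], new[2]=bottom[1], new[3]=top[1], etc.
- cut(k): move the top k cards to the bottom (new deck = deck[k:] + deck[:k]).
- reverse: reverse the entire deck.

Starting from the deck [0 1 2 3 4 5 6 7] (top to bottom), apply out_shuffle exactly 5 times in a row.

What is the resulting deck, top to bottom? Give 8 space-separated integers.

Answer: 0 2 4 6 1 3 5 7

Derivation:
After op 1 (out_shuffle): [0 4 1 5 2 6 3 7]
After op 2 (out_shuffle): [0 2 4 6 1 3 5 7]
After op 3 (out_shuffle): [0 1 2 3 4 5 6 7]
After op 4 (out_shuffle): [0 4 1 5 2 6 3 7]
After op 5 (out_shuffle): [0 2 4 6 1 3 5 7]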